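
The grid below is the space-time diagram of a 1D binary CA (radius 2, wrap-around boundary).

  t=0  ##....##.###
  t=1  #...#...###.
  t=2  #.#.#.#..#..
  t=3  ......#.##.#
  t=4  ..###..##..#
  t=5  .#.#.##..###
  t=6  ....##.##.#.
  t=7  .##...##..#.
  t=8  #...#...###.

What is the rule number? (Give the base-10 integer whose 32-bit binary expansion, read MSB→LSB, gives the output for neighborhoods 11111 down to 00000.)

1256114195

  nb #####: next=.  (t=0,i=11, bit31=0)
  nb ####.: next=#  (t=0,i=0, bit30=1)
  nb ###.#: next=.  (t=1,i=10, bit29=0)
  nb ###..: next=.  (t=0,i=1, bit28=0)
  nb ##.##: next=#  (t=0,i=8, bit27=1)
  nb ##.#.: next=.  (t=1,i=11, bit26=0)
  nb ##..#: next=#  (t=4,i=5, bit25=1)
  nb ##...: next=.  (t=0,i=2, bit24=0)
  nb #.###: next=#  (t=0,i=9, bit23=1)
  nb #.##.: next=#  (t=3,i=8, bit22=1)
  nb #.#.#: next=.  (t=2,i=2, bit21=0)
  nb #.#..: next=#  (t=1,i=0, bit20=1)
  nb #..##: next=#  (t=4,i=1, bit19=1)
  nb #..#.: next=#  (t=2,i=8, bit18=1)
  nb #...#: next=#  (t=1,i=2, bit17=1)
  nb #....: next=.  (t=0,i=3, bit16=0)
  nb .####: next=#  (t=0,i=10, bit15=1)
  nb .###.: next=#  (t=1,i=9, bit14=1)
  nb .##.#: next=.  (t=0,i=7, bit13=0)
  nb .##..: next=.  (t=4,i=8, bit12=0)
  nb .#.##: next=#  (t=3,i=7, bit11=1)
  nb .#.#.: next=.  (t=2,i=1, bit10=0)
  nb .#..#: next=.  (t=2,i=7, bit9=0)
  nb .#...: next=.  (t=1,i=1, bit8=0)
  nb ..###: next=.  (t=1,i=8, bit7=0)
  nb ..##.: next=.  (t=0,i=6, bit6=0)
  nb ..#.#: next=.  (t=2,i=0, bit5=0)
  nb ..#..: next=#  (t=1,i=4, bit4=1)
  nb ...##: next=.  (t=0,i=5, bit3=0)
  nb ...#.: next=.  (t=1,i=3, bit2=0)
  nb ....#: next=#  (t=0,i=4, bit1=1)
  nb .....: next=#  (t=3,i=2, bit0=1)
  bits 01001010110111101100100000010011 = 1256114195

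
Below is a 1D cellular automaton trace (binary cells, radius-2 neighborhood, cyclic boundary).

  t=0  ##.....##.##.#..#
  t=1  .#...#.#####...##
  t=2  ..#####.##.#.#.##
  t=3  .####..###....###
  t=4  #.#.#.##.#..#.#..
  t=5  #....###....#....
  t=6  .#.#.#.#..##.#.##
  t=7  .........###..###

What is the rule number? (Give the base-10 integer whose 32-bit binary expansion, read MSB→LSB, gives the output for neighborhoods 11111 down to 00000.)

  ##### -> #   bit 31 = 1  t=1,i=9
  ####. -> .   bit 30 = 0  t=1,i=10
  ###.# -> .   bit 29 = 0  t=2,i=6
  ###.. -> #   bit 28 = 1  t=0,i=1
  ##.## -> #   bit 27 = 1  t=0,i=9
  ##.#. -> .   bit 26 = 0  t=0,i=12
  ##..# -> .   bit 25 = 0  t=2,i=0
  ##... -> .   bit 24 = 0  t=0,i=2
  #.### -> .   bit 23 = 0  t=1,i=7
  #.##. -> #   bit 22 = 1  t=0,i=10
  #.#.# -> .   bit 21 = 0  t=2,i=11
  #.#.. -> .   bit 20 = 0  t=0,i=13
  #..## -> #   bit 19 = 1  t=0,i=15
  #..#. -> .   bit 18 = 0  t=4,i=11
  #...# -> #   bit 17 = 1  t=1,i=3
  #.... -> .   bit 16 = 0  t=0,i=3
  .#### -> #   bit 15 = 1  t=1,i=8
  .###. -> .   bit 14 = 0  t=0,i=0
  .##.# -> #   bit 13 = 1  t=0,i=8
  .##.. -> #   bit 12 = 1  t=2,i=16
  .#.## -> #   bit 11 = 1  t=1,i=6
  .#.#. -> .   bit 10 = 0  t=2,i=12
  .#..# -> .   bit 9 = 0  t=0,i=14
  .#... -> #   bit 8 = 1  t=1,i=2
  ..### -> #   bit 7 = 1  t=0,i=16
  ..##. -> #   bit 6 = 1  t=0,i=7
  ..#.# -> #   bit 5 = 1  t=1,i=5
  ..#.. -> .   bit 4 = 0  t=5,i=0
  ...## -> .   bit 3 = 0  t=0,i=6
  ...#. -> #   bit 2 = 1  t=1,i=4
  ....# -> #   bit 1 = 1  t=0,i=5
  ..... -> .   bit 0 = 0  t=0,i=4
  bits 10011000010010101011100111100110 = 2555034086

2555034086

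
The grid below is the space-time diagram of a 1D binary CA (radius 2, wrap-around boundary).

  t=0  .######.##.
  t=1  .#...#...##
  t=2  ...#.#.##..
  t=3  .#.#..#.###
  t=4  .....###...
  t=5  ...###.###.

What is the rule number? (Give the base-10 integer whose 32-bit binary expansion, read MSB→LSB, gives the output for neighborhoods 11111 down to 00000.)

  [31] ##### => .  t=0,i=3
  [30] ####. => #  t=0,i=5
  [29] ###.# => .  t=0,i=6
  [28] ###.. => #  t=4,i=7
  [27] ##.## => .  t=0,i=7
  [26] ##.#. => .  t=1,i=0
  [25] ##..# => #  t=0,i=10
  [24] ##... => #  t=2,i=9
  [23] #.### => .  t=3,i=8
  [22] #.##. => .  t=0,i=8
  [21] #.#.# => .  t=2,i=5
  [20] #.#.. => .  t=1,i=1
  [19] #..## => .  t=0,i=0
  [18] #..#. => #  t=3,i=5
  [17] #...# => #  t=1,i=3
  [16] #.... => #  t=2,i=10
  [15] .#### => .  t=0,i=2
  [14] .###. => .  t=3,i=9
  [13] .##.# => .  t=1,i=10
  [12] .##.. => #  t=0,i=9
  [11] .#.## => #  t=2,i=6
  [10] .#.#. => .  t=2,i=4
  [9] .#..# => .  t=3,i=4
  [8] .#... => .  t=1,i=2
  [7] ..### => #  t=0,i=1
  [6] ..##. => .  t=1,i=9
  [5] ..#.# => #  t=2,i=3
  [4] ..#.. => #  t=1,i=5
  [3] ...## => #  t=1,i=8
  [2] ...#. => .  t=1,i=4
  [1] ....# => #  t=2,i=1
  [0] ..... => .  t=2,i=0
  bits 01010011000001110001100010111010 = 1392974010

1392974010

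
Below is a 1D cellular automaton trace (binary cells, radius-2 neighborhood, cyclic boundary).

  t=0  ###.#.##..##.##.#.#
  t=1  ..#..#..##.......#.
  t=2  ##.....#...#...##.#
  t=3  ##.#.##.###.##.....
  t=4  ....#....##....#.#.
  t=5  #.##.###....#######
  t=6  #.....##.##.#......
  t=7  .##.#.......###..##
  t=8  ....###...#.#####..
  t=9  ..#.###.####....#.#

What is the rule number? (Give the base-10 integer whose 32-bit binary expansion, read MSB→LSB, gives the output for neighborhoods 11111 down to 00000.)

  #####|.  b31=0 t=5,i=14
  ####.|.  b30=0 t=0,i=1
  ###.#|#  b29=1 t=0,i=2
  ###..|#  b28=1 t=2,i=1
  ##.##|.  b27=0 t=0,i=12
  ##.#.|.  b26=0 t=0,i=3
  ##..#|#  b25=1 t=0,i=8
  ##...|.  b24=0 t=1,i=10
  #.###|.  b23=0 t=0,i=18
  #.##.|.  b22=0 t=0,i=6
  #.#.#|.  b21=0 t=0,i=4
  #.#..|#  b20=1 t=4,i=17
  #..##|#  b19=1 t=0,i=9
  #..#.|.  b18=0 t=1,i=4
  #...#|#  b17=1 t=1,i=0
  #....|#  b16=1 t=1,i=11
  .####|.  b15=0 t=0,i=0
  .###.|#  b14=1 t=2,i=0
  .##.#|.  b13=0 t=0,i=11
  .##..|.  b12=0 t=0,i=7
  .#.##|#  b11=1 t=0,i=5
  .#.#.|#  b10=1 t=4,i=16
  .#..#|.  b9=0 t=1,i=3
  .#...|#  b8=1 t=1,i=18
  ..###|#  b7=1 t=5,i=12
  ..##.|.  b6=0 t=0,i=10
  ..#.#|#  b5=1 t=4,i=15
  ..#..|.  b4=0 t=1,i=2
  ...##|.  b3=0 t=2,i=14
  ...#.|#  b2=1 t=1,i=1
  ....#|#  b1=1 t=1,i=15
  .....|.  b0=0 t=1,i=12
  bits 00110010000110110100110110100110 = 840650150

840650150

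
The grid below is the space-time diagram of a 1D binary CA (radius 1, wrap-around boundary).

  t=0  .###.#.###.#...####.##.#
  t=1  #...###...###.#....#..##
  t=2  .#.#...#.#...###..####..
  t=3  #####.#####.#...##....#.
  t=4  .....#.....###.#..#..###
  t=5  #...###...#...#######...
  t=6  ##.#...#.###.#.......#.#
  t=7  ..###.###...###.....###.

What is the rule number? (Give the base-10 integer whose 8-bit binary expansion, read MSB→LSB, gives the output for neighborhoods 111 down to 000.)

  nb ###: next=.  (t=0,i=2, bit7=0)
  nb ##.: next=.  (t=0,i=3, bit6=0)
  nb #.#: next=#  (t=0,i=0, bit5=1)
  nb #..: next=#  (t=0,i=12, bit4=1)
  nb .##: next=.  (t=0,i=1, bit3=0)
  nb .#.: next=#  (t=0,i=5, bit2=1)
  nb ..#: next=#  (t=0,i=14, bit1=1)
  nb ...: next=.  (t=0,i=13, bit0=0)
  bits 00110110 = 54

54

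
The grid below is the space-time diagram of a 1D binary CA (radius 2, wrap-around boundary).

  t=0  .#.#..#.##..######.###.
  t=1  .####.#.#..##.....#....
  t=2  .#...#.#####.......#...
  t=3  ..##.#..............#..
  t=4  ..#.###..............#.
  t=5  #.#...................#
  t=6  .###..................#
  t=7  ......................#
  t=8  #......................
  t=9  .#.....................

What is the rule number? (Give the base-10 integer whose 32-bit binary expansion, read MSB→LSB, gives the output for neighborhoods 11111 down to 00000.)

  [31] ##### => .  t=0,i=14
  [30] ####. => .  t=0,i=16
  [29] ###.# => .  t=0,i=17
  [28] ###.. => .  t=0,i=21
  [27] ##.## => #  t=0,i=18
  [26] ##.#. => #  t=1,i=5
  [25] ##..# => .  t=0,i=10
  [24] ##... => .  t=1,i=13
  [23] #.### => .  t=0,i=19
  [22] #.##. => #  t=0,i=8
  [21] #.#.# => .  t=1,i=6
  [20] #.#.. => #  t=0,i=3
  [19] #..## => #  t=0,i=11
  [18] #..#. => .  t=0,i=0
  [17] #...# => #  t=2,i=3
  [16] #.... => .  t=1,i=14
  [15] .#### => .  t=0,i=13
  [14] .###. => .  t=0,i=20
  [13] .##.# => .  t=3,i=3
  [12] .##.. => .  t=0,i=9
  [11] .#.## => .  t=0,i=7
  [10] .#.#. => #  t=0,i=2
  [9] .#..# => #  t=0,i=4
  [8] .#... => #  t=1,i=19
  [7] ..### => #  t=0,i=12
  [6] ..##. => #  t=1,i=11
  [5] ..#.# => #  t=0,i=1
  [4] ..#.. => .  t=1,i=18
  [3] ...## => .  t=1,i=0
  [2] ...#. => .  t=1,i=17
  [1] ....# => .  t=1,i=16
  [0] ..... => .  t=1,i=15
  bits 00001100010110100000011111100000 = 207226848

207226848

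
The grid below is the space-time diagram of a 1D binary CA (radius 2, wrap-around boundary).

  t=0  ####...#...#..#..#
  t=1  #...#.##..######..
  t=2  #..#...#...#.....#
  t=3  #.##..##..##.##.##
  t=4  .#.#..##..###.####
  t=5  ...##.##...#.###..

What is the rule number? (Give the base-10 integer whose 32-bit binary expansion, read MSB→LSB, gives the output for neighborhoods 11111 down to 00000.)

  [31] ##### => .  t=0,i=1
  [30] ####. => .  t=0,i=2
  [29] ###.# => .  t=3,i=0
  [28] ###.. => .  t=0,i=3
  [27] ##.## => #  t=3,i=1
  [26] ##.#. => .  t=4,i=0
  [25] ##..# => .  t=1,i=8
  [24] ##... => #  t=0,i=4
  [23] #.### => #  t=3,i=16
  [22] #.##. => .  t=1,i=6
  [21] #.#.# => .  t=4,i=1
  [20] #.#.. => #  t=4,i=3
  [19] #..## => .  t=0,i=16
  [18] #..#. => #  t=0,i=13
  [17] #...# => .  t=0,i=5
  [16] #.... => #  t=2,i=13
  [15] .#### => #  t=0,i=0
  [14] .###. => #  t=3,i=17
  [13] .##.# => #  t=3,i=11
  [12] .##.. => #  t=1,i=7
  [11] .#.## => .  t=1,i=5
  [10] .#.#. => .  t=4,i=2
  [9] .#..# => #  t=0,i=12
  [8] .#... => .  t=0,i=8
  [7] ..### => .  t=0,i=17
  [6] ..##. => #  t=2,i=17
  [5] ..#.# => .  t=1,i=4
  [4] ..#.. => #  t=0,i=7
  [3] ...## => #  t=2,i=16
  [2] ...#. => #  t=0,i=6
  [1] ....# => .  t=2,i=15
  [0] ..... => #  t=2,i=14
  bits 00001001100101011111001001011101 = 160821853

160821853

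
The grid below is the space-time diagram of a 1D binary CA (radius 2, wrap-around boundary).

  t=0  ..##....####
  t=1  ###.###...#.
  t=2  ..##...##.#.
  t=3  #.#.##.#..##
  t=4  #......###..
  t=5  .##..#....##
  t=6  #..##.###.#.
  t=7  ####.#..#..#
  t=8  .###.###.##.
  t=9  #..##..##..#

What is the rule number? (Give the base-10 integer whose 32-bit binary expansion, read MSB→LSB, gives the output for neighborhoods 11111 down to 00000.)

3944679266

  #####|#  b31=1 t=7,i=1
  ####.|#  b30=1 t=0,i=10
  ###.#|#  b29=1 t=1,i=2
  ###..|.  b28=0 t=0,i=11
  ##.##|#  b27=1 t=1,i=3
  ##.#.|.  b26=0 t=2,i=9
  ##..#|#  b25=1 t=0,i=0
  ##...|#  b24=1 t=0,i=4
  #.###|.  b23=0 t=1,i=0
  #.##.|.  b22=0 t=3,i=4
  #.#.#|.  b21=0 t=3,i=2
  #.#..|#  b20=1 t=2,i=10
  #..##|#  b19=1 t=0,i=1
  #..#.|#  b18=1 t=4,i=11
  #...#|#  b17=1 t=1,i=8
  #....|#  b16=1 t=0,i=5
  .####|.  b15=0 t=0,i=9
  .###.|.  b14=0 t=1,i=1
  .##.#|.  b13=0 t=2,i=8
  .##..|.  b12=0 t=0,i=3
  .#.##|.  b11=0 t=1,i=11
  .#.#.|#  b10=1 t=6,i=11
  .#..#|#  b9=1 t=3,i=8
  .#...|#  b8=1 t=2,i=11
  ..###|.  b7=0 t=0,i=8
  ..##.|#  b6=1 t=0,i=2
  ..#.#|#  b5=1 t=1,i=10
  ..#..|.  b4=0 t=4,i=0
  ...##|.  b3=0 t=0,i=7
  ...#.|.  b2=0 t=1,i=9
  ....#|#  b1=1 t=0,i=6
  .....|.  b0=0 t=4,i=3
  bits 11101011000111110000011101100010 = 3944679266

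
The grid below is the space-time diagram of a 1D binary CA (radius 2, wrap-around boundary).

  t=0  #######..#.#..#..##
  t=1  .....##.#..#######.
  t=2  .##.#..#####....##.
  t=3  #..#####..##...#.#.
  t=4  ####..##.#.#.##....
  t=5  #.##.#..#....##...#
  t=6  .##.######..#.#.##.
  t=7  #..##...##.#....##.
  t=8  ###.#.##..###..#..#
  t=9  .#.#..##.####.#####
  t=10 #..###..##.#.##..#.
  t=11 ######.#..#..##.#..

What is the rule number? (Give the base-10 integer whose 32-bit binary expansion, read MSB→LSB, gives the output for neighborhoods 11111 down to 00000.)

1558074269

  nb #####: next=.  (t=0,i=0, bit31=0)
  nb ####.: next=#  (t=0,i=5, bit30=1)
  nb ###.#: next=.  (t=8,i=2, bit29=0)
  nb ###..: next=#  (t=0,i=6, bit28=1)
  nb ##.##: next=#  (t=5,i=1, bit27=1)
  nb ##.#.: next=#  (t=1,i=7, bit26=1)
  nb ##..#: next=.  (t=0,i=7, bit25=0)
  nb ##...: next=.  (t=1,i=18, bit24=0)
  nb #.###: next=#  (t=6,i=4, bit23=1)
  nb #.##.: next=#  (t=4,i=13, bit22=1)
  nb #.#.#: next=.  (t=3,i=17, bit21=0)
  nb #.#..: next=#  (t=0,i=11, bit20=1)
  nb #..##: next=#  (t=0,i=16, bit19=1)
  nb #..#.: next=#  (t=0,i=8, bit18=1)
  nb #...#: next=#  (t=3,i=13, bit17=1)
  nb #....: next=.  (t=1,i=0, bit16=0)
  nb .####: next=.  (t=0,i=18, bit15=0)
  nb .###.: next=#  (t=8,i=11, bit14=1)
  nb .##.#: next=.  (t=1,i=6, bit13=0)
  nb .##..: next=#  (t=2,i=17, bit12=1)
  nb .#.##: next=.  (t=4,i=12, bit11=0)
  nb .#.#.: next=.  (t=0,i=10, bit10=0)
  nb .#..#: next=#  (t=0,i=12, bit9=1)
  nb .#...: next=#  (t=5,i=9, bit8=1)
  nb ..###: next=#  (t=0,i=17, bit7=1)
  nb ..##.: next=.  (t=1,i=5, bit6=0)
  nb ..#.#: next=.  (t=0,i=9, bit5=0)
  nb ..#..: next=#  (t=0,i=14, bit4=1)
  nb ...##: next=#  (t=1,i=4, bit3=1)
  nb ...#.: next=#  (t=3,i=14, bit2=1)
  nb ....#: next=.  (t=1,i=3, bit1=0)
  nb .....: next=#  (t=1,i=1, bit0=1)
  bits 01011100110111100101001110011101 = 1558074269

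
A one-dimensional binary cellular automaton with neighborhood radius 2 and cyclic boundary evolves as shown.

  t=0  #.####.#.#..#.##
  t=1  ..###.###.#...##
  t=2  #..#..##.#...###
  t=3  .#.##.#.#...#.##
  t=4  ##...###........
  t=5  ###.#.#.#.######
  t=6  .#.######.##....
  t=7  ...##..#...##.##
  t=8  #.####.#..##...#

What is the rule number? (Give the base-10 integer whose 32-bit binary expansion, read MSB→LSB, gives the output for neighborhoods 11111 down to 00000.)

1201722971

  [31] ##### => .  t=5,i=0
  [30] ####. => #  t=0,i=4
  [29] ###.# => .  t=0,i=0
  [28] ###.. => .  t=2,i=0
  [27] ##.## => .  t=0,i=1
  [26] ##.#. => #  t=0,i=6
  [25] ##..# => #  t=1,i=0
  [24] ##... => #  t=4,i=2
  [23] #.### => #  t=0,i=2
  [22] #.##. => .  t=3,i=3
  [21] #.#.# => #  t=0,i=7
  [20] #.#.. => .  t=0,i=9
  [19] #..## => .  t=1,i=1
  [18] #..#. => .  t=0,i=11
  [17] #...# => .  t=1,i=12
  [16] #.... => .  t=4,i=9
  [15] .#### => #  t=0,i=3
  [14] .###. => #  t=0,i=15
  [13] .##.# => .  t=2,i=7
  [12] .##.. => #  t=1,i=15
  [11] .#.## => .  t=0,i=13
  [10] .#.#. => #  t=0,i=8
  [9] .#..# => #  t=0,i=10
  [8] .#... => .  t=1,i=11
  [7] ..### => .  t=1,i=2
  [6] ..##. => #  t=1,i=14
  [5] ..#.# => .  t=0,i=12
  [4] ..#.. => #  t=2,i=3
  [3] ...## => #  t=1,i=13
  [2] ...#. => .  t=3,i=11
  [1] ....# => #  t=4,i=14
  [0] ..... => #  t=4,i=10
  bits 01000111101000001101011001011011 = 1201722971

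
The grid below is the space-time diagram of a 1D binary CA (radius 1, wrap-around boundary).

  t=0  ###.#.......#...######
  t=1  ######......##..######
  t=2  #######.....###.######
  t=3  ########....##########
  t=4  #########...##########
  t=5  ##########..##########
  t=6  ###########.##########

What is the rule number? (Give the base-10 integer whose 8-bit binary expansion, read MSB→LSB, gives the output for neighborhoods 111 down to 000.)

252

  [7] ### => #  t=0,i=0
  [6] ##. => #  t=0,i=2
  [5] #.# => #  t=0,i=3
  [4] #.. => #  t=0,i=5
  [3] .## => #  t=0,i=16
  [2] .#. => #  t=0,i=4
  [1] ..# => .  t=0,i=11
  [0] ... => .  t=0,i=6
  bits 11111100 = 252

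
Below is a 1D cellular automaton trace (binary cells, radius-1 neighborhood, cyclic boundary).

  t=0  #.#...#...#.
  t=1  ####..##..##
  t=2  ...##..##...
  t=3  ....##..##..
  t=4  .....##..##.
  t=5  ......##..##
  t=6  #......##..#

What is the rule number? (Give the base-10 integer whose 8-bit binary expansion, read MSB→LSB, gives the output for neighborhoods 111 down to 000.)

116

  ###|.  b7=0 t=1,i=0
  ##.|#  b6=1 t=1,i=3
  #.#|#  b5=1 t=0,i=1
  #..|#  b4=1 t=0,i=3
  .##|.  b3=0 t=1,i=6
  .#.|#  b2=1 t=0,i=0
  ..#|.  b1=0 t=0,i=5
  ...|.  b0=0 t=0,i=4
  bits 01110100 = 116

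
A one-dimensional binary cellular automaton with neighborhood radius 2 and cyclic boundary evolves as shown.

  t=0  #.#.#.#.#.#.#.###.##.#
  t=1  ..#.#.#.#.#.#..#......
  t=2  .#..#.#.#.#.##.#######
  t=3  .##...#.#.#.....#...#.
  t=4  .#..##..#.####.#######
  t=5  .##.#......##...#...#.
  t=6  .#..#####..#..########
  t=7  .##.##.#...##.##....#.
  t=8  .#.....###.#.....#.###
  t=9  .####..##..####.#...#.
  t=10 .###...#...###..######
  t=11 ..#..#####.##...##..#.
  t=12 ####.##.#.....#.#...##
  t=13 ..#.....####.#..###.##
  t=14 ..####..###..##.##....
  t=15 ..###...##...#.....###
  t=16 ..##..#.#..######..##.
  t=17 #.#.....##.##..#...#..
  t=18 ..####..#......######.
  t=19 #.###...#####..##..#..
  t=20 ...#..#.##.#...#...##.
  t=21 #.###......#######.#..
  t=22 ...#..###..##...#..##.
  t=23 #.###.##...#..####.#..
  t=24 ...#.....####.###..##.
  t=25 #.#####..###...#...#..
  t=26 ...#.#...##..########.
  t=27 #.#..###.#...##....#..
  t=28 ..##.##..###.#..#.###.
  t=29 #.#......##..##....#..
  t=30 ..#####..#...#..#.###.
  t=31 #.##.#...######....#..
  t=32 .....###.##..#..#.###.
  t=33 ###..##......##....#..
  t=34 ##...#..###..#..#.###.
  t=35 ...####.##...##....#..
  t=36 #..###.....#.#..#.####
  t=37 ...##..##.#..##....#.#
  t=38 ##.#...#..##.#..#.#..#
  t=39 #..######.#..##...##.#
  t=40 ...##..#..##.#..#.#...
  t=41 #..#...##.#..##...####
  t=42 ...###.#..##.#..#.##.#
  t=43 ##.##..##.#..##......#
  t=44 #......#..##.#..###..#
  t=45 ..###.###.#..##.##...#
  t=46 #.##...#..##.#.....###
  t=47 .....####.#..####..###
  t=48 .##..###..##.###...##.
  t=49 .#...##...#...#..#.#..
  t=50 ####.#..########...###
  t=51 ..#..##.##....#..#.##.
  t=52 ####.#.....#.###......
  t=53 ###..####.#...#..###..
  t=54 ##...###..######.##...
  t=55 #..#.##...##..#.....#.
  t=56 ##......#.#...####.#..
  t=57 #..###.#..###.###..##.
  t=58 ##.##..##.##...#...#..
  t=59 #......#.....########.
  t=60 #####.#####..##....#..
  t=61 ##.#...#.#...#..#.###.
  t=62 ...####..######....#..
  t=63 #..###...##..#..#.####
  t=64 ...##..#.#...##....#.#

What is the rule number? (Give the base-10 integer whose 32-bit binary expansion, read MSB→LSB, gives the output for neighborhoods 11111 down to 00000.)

1077134293

  #####|.  b31=0 t=2,i=17
  ####.|#  b30=1 t=2,i=20
  ###.#|.  b29=0 t=0,i=16
  ###..|.  b28=0 t=6,i=8
  ##.##|.  b27=0 t=0,i=17
  ##.#.|.  b26=0 t=0,i=1
  ##..#|.  b25=0 t=4,i=6
  ##...|.  b24=0 t=3,i=3
  #.###|.  b23=0 t=0,i=14
  #.##.|.  b22=0 t=0,i=18
  #.#.#|#  b21=1 t=0,i=2
  #.#..|#  b20=1 t=1,i=12
  #..##|.  b19=0 t=3,i=0
  #..#.|.  b18=0 t=1,i=14
  #...#|#  b17=1 t=3,i=4
  #....|#  b16=1 t=1,i=17
  .####|#  b15=1 t=2,i=16
  .###.|#  b14=1 t=0,i=15
  .##.#|.  b13=0 t=0,i=0
  .##..|.  b12=0 t=3,i=2
  .#.##|.  b11=0 t=0,i=13
  .#.#.|.  b10=0 t=0,i=3
  .#..#|#  b9=1 t=1,i=13
  .#...|#  b8=1 t=1,i=16
  ..###|#  b7=1 t=6,i=4
  ..##.|#  b6=1 t=3,i=1
  ..#.#|.  b5=0 t=1,i=2
  ..#..|#  b4=1 t=1,i=15
  ...##|.  b3=0 t=5,i=10
  ...#.|#  b2=1 t=1,i=1
  ....#|.  b1=0 t=1,i=0
  .....|#  b0=1 t=1,i=18
  bits 01000000001100111100001111010101 = 1077134293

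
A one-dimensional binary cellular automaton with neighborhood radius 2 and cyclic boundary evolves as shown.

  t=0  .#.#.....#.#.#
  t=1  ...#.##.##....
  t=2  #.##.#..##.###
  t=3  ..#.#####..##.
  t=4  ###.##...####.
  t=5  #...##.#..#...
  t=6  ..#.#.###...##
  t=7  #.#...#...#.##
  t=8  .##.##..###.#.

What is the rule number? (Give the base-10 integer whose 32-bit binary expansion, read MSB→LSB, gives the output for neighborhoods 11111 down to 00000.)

  nb #####: next=.  (t=3,i=6, bit31=0)
  nb ####.: next=.  (t=2,i=13, bit30=0)
  nb ###.#: next=.  (t=2,i=0, bit29=0)
  nb ###..: next=.  (t=3,i=8, bit28=0)
  nb ##.##: next=.  (t=1,i=7, bit27=0)
  nb ##.#.: next=#  (t=2,i=4, bit26=1)
  nb ##..#: next=#  (t=3,i=9, bit25=1)
  nb ##...: next=.  (t=1,i=10, bit24=0)
  nb #.###: next=#  (t=2,i=11, bit23=1)
  nb #.##.: next=#  (t=1,i=5, bit22=1)
  nb #.#.#: next=.  (t=0,i=1, bit21=0)
  nb #.#..: next=#  (t=0,i=3, bit20=1)
  nb #..##: next=#  (t=2,i=7, bit19=1)
  nb #..#.: next=.  (t=5,i=9, bit18=0)
  nb #...#: next=#  (t=3,i=0, bit17=1)
  nb #....: next=#  (t=0,i=5, bit16=1)
  nb .####: next=#  (t=2,i=12, bit15=1)
  nb .###.: next=.  (t=4,i=1, bit14=0)
  nb .##.#: next=.  (t=1,i=6, bit13=0)
  nb .##..: next=#  (t=1,i=9, bit12=1)
  nb .#.##: next=.  (t=1,i=4, bit11=0)
  nb .#.#.: next=.  (t=0,i=0, bit10=0)
  nb .#..#: next=#  (t=2,i=6, bit9=1)
  nb .#...: next=.  (t=0,i=4, bit8=0)
  nb ..###: next=.  (t=4,i=9, bit7=0)
  nb ..##.: next=#  (t=2,i=8, bit6=1)
  nb ..#.#: next=#  (t=0,i=9, bit5=1)
  nb ..#..: next=.  (t=5,i=0, bit4=0)
  nb ...##: next=.  (t=4,i=8, bit3=0)
  nb ...#.: next=#  (t=0,i=8, bit2=1)
  nb ....#: next=.  (t=0,i=7, bit1=0)
  nb .....: next=#  (t=0,i=6, bit0=1)
  bits 00000110110110111001001001100101 = 115053157

115053157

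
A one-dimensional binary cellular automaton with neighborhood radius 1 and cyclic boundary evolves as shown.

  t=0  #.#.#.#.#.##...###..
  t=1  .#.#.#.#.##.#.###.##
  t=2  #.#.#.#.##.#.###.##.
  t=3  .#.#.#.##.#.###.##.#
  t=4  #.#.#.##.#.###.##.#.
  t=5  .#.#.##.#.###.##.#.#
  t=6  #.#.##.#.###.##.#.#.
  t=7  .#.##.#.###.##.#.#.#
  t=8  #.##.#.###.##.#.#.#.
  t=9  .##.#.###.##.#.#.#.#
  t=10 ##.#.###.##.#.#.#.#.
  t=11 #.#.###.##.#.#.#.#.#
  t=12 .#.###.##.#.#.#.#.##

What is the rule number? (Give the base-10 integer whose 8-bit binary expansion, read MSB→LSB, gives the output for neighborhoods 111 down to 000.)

186

  ### -> #   bit 7 = 1  t=0,i=16
  ##. -> .   bit 6 = 0  t=0,i=11
  #.# -> #   bit 5 = 1  t=0,i=1
  #.. -> #   bit 4 = 1  t=0,i=12
  .## -> #   bit 3 = 1  t=0,i=10
  .#. -> .   bit 2 = 0  t=0,i=0
  ..# -> #   bit 1 = 1  t=0,i=14
  ... -> .   bit 0 = 0  t=0,i=13
  bits 10111010 = 186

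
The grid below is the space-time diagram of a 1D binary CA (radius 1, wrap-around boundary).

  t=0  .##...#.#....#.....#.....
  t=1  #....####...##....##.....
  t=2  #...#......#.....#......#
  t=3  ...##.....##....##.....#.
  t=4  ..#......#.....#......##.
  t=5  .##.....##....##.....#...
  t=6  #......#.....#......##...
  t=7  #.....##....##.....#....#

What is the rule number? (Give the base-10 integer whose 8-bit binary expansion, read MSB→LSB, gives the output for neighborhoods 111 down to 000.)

  ###|.  b7=0 t=1,i=6
  ##.|.  b6=0 t=0,i=2
  #.#|#  b5=1 t=0,i=7
  #..|.  b4=0 t=0,i=3
  .##|.  b3=0 t=0,i=1
  .#.|#  b2=1 t=0,i=6
  ..#|#  b1=1 t=0,i=0
  ...|.  b0=0 t=0,i=4
  bits 00100110 = 38

38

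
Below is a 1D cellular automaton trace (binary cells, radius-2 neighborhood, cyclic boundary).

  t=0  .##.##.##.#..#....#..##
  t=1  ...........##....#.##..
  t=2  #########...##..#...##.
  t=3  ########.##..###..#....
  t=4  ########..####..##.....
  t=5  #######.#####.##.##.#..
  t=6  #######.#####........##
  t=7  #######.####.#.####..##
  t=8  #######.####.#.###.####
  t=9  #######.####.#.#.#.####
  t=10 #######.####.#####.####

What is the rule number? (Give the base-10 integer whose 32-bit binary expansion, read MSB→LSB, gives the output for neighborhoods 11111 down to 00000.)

3819869829

  nb #####: next=#  (t=2,i=2, bit31=1)
  nb ####.: next=#  (t=2,i=7, bit30=1)
  nb ###.#: next=#  (t=3,i=7, bit29=1)
  nb ###..: next=.  (t=2,i=8, bit28=0)
  nb ##.##: next=.  (t=0,i=0, bit27=0)
  nb ##.#.: next=.  (t=0,i=9, bit26=0)
  nb ##..#: next=#  (t=2,i=14, bit25=1)
  nb ##...: next=#  (t=1,i=13, bit24=1)
  nb #.###: next=#  (t=2,i=0, bit23=1)
  nb #.##.: next=.  (t=0,i=1, bit22=0)
  nb #.#.#: next=#  (t=7,i=13, bit21=1)
  nb #.#..: next=.  (t=0,i=10, bit20=0)
  nb #..##: next=#  (t=0,i=20, bit19=1)
  nb #..#.: next=#  (t=0,i=12, bit18=1)
  nb #...#: next=#  (t=2,i=10, bit17=1)
  nb #....: next=.  (t=0,i=15, bit16=0)
  nb .####: next=#  (t=2,i=1, bit15=1)
  nb .###.: next=.  (t=3,i=14, bit14=0)
  nb .##.#: next=.  (t=0,i=2, bit13=0)
  nb .##..: next=#  (t=1,i=12, bit12=1)
  nb .#.##: next=.  (t=1,i=18, bit11=0)
  nb .#.#.: next=#  (t=9,i=14, bit10=1)
  nb .#..#: next=#  (t=0,i=11, bit9=1)
  nb .#...: next=.  (t=0,i=14, bit8=0)
  nb ..###: next=#  (t=3,i=0, bit7=1)
  nb ..##.: next=.  (t=0,i=21, bit6=0)
  nb ..#.#: next=.  (t=1,i=17, bit5=0)
  nb ..#..: next=.  (t=0,i=13, bit4=0)
  nb ...##: next=.  (t=1,i=10, bit3=0)
  nb ...#.: next=#  (t=0,i=17, bit2=1)
  nb ....#: next=.  (t=0,i=16, bit1=0)
  nb .....: next=#  (t=1,i=0, bit0=1)
  bits 11100011101011101001011010000101 = 3819869829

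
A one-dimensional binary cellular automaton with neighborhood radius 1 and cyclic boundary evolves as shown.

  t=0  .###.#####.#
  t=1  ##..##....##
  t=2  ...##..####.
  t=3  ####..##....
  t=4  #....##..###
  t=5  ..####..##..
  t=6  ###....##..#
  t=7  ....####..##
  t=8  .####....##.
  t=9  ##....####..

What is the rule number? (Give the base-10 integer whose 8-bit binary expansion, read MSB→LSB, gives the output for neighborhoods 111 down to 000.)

47

  ### -> .   bit 7 = 0  t=0,i=2
  ##. -> .   bit 6 = 0  t=0,i=3
  #.# -> #   bit 5 = 1  t=0,i=0
  #.. -> .   bit 4 = 0  t=1,i=2
  .## -> #   bit 3 = 1  t=0,i=1
  .#. -> #   bit 2 = 1  t=0,i=11
  ..# -> #   bit 1 = 1  t=1,i=3
  ... -> #   bit 0 = 1  t=1,i=7
  bits 00101111 = 47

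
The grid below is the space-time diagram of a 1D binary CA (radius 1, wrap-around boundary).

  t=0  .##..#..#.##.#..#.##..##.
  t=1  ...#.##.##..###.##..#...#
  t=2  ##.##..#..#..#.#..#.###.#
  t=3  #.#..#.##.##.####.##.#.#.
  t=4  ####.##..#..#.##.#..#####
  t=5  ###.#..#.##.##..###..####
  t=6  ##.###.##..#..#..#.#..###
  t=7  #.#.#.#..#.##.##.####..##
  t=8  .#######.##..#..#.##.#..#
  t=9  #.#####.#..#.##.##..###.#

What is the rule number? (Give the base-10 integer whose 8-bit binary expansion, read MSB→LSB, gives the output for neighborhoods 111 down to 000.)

181

  nb ###: next=#  (t=1,i=13, bit7=1)
  nb ##.: next=.  (t=0,i=2, bit6=0)
  nb #.#: next=#  (t=0,i=9, bit5=1)
  nb #..: next=#  (t=0,i=3, bit4=1)
  nb .##: next=.  (t=0,i=1, bit3=0)
  nb .#.: next=#  (t=0,i=5, bit2=1)
  nb ..#: next=.  (t=0,i=0, bit1=0)
  nb ...: next=#  (t=1,i=1, bit0=1)
  bits 10110101 = 181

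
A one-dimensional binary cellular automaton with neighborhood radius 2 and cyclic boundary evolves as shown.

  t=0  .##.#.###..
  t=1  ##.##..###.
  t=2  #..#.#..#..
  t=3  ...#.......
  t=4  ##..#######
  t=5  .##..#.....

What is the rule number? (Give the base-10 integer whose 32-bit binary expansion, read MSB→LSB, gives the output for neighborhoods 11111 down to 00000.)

  nb #####: next=.  (t=4,i=6, bit31=0)
  nb ####.: next=.  (t=4,i=0, bit30=0)
  nb ###.#: next=.  (t=1,i=9, bit29=0)
  nb ###..: next=#  (t=0,i=8, bit28=1)
  nb ##.##: next=.  (t=1,i=2, bit27=0)
  nb ##.#.: next=#  (t=0,i=3, bit26=1)
  nb ##..#: next=#  (t=1,i=5, bit25=1)
  nb ##...: next=#  (t=0,i=9, bit24=1)
  nb #.###: next=.  (t=0,i=6, bit23=0)
  nb #.##.: next=#  (t=1,i=0, bit22=1)
  nb #.#.#: next=#  (t=0,i=4, bit21=1)
  nb #.#..: next=.  (t=2,i=5, bit20=0)
  nb #..##: next=.  (t=1,i=6, bit19=0)
  nb #..#.: next=.  (t=2,i=2, bit18=0)
  nb #...#: next=.  (t=0,i=10, bit17=0)
  nb #....: next=#  (t=3,i=5, bit16=1)
  nb .####: next=#  (t=4,i=5, bit15=1)
  nb .###.: next=#  (t=0,i=7, bit14=1)
  nb .##.#: next=.  (t=0,i=2, bit13=0)
  nb .##..: next=.  (t=1,i=4, bit12=0)
  nb .#.##: next=.  (t=0,i=5, bit11=0)
  nb .#.#.: next=.  (t=2,i=4, bit10=0)
  nb .#..#: next=.  (t=2,i=1, bit9=0)
  nb .#...: next=#  (t=3,i=4, bit8=1)
  nb ..###: next=.  (t=1,i=7, bit7=0)
  nb ..##.: next=#  (t=0,i=1, bit6=1)
  nb ..#.#: next=#  (t=2,i=3, bit5=1)
  nb ..#..: next=.  (t=2,i=0, bit4=0)
  nb ...##: next=#  (t=0,i=0, bit3=1)
  nb ...#.: next=.  (t=3,i=2, bit2=0)
  nb ....#: next=#  (t=3,i=1, bit1=1)
  nb .....: next=#  (t=3,i=0, bit0=1)
  bits 00010111011000011100000101101011 = 392282475

392282475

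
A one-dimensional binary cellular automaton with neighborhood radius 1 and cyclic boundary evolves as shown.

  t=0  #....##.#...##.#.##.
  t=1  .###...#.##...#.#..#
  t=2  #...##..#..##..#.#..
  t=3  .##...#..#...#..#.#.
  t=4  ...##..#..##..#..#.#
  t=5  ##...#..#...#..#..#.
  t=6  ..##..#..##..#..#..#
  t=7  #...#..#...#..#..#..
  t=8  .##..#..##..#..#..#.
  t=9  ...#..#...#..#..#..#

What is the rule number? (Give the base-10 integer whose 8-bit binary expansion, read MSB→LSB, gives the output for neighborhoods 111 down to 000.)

49

  nb ###: next=.  (t=1,i=2, bit7=0)
  nb ##.: next=.  (t=0,i=6, bit6=0)
  nb #.#: next=#  (t=0,i=7, bit5=1)
  nb #..: next=#  (t=0,i=1, bit4=1)
  nb .##: next=.  (t=0,i=5, bit3=0)
  nb .#.: next=.  (t=0,i=0, bit2=0)
  nb ..#: next=.  (t=0,i=4, bit1=0)
  nb ...: next=#  (t=0,i=2, bit0=1)
  bits 00110001 = 49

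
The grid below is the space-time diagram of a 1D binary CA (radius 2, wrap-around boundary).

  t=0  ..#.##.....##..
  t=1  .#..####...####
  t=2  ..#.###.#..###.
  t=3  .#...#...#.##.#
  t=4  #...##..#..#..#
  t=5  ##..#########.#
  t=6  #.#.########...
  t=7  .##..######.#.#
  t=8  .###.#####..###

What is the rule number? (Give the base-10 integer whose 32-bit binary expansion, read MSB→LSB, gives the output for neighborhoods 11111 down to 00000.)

  ##### -> #   bit 31 = 1  t=5,i=6
  ####. -> #   bit 30 = 1  t=1,i=6
  ###.# -> .   bit 29 = 0  t=1,i=14
  ###.. -> .   bit 28 = 0  t=1,i=7
  ##.## -> .   bit 27 = 0  t=5,i=13
  ##.#. -> .   bit 26 = 0  t=1,i=0
  ##..# -> #   bit 25 = 1  t=4,i=6
  ##... -> #   bit 24 = 1  t=0,i=6
  #.### -> .   bit 23 = 0  t=2,i=4
  #.##. -> #   bit 22 = 1  t=0,i=4
  #.#.# -> #   bit 21 = 1  t=3,i=14
  #.#.. -> .   bit 20 = 0  t=1,i=1
  #..## -> .   bit 19 = 0  t=1,i=3
  #..#. -> #   bit 18 = 1  t=4,i=7
  #...# -> .   bit 17 = 0  t=1,i=9
  #.... -> #   bit 16 = 1  t=0,i=7
  .#### -> #   bit 15 = 1  t=1,i=5
  .###. -> #   bit 14 = 1  t=2,i=5
  .##.# -> .   bit 13 = 0  t=3,i=12
  .##.. -> #   bit 12 = 1  t=0,i=5
  .#.## -> .   bit 11 = 0  t=0,i=3
  .#.#. -> #   bit 10 = 1  t=3,i=0
  .#..# -> #   bit 9 = 1  t=1,i=2
  .#... -> .   bit 8 = 0  t=3,i=2
  ..### -> #   bit 7 = 1  t=1,i=4
  ..##. -> #   bit 6 = 1  t=0,i=11
  ..#.# -> .   bit 5 = 0  t=0,i=2
  ..#.. -> #   bit 4 = 1  t=3,i=5
  ...## -> .   bit 3 = 0  t=0,i=10
  ...#. -> #   bit 2 = 1  t=0,i=1
  ....# -> .   bit 1 = 0  t=0,i=0
  ..... -> .   bit 0 = 0  t=0,i=8
  bits 11000011011001011101011011010100 = 3278231252

3278231252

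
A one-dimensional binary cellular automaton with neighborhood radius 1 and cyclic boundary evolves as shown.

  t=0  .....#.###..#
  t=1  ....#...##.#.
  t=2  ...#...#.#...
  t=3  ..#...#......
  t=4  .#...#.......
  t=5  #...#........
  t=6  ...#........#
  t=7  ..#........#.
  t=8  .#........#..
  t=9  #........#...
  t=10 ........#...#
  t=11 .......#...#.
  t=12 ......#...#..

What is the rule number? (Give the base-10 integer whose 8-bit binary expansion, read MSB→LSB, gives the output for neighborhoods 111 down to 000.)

  ### -> #   bit 7 = 1  t=0,i=8
  ##. -> #   bit 6 = 1  t=0,i=9
  #.# -> .   bit 5 = 0  t=0,i=6
  #.. -> .   bit 4 = 0  t=0,i=0
  .## -> .   bit 3 = 0  t=0,i=7
  .#. -> .   bit 2 = 0  t=0,i=5
  ..# -> #   bit 1 = 1  t=0,i=4
  ... -> .   bit 0 = 0  t=0,i=1
  bits 11000010 = 194

194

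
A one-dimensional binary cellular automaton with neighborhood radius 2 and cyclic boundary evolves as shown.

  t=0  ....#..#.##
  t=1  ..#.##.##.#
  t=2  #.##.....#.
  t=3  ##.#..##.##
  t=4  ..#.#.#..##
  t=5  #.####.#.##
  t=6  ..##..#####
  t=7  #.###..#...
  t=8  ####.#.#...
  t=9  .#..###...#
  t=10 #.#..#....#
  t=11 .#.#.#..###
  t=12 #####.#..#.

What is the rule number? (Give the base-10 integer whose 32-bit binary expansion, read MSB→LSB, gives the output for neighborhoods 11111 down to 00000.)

  [31] ##### => .  t=6,i=8
  [30] ####. => .  t=3,i=0
  [29] ###.# => .  t=3,i=1
  [28] ###.. => .  t=6,i=10
  [27] ##.## => .  t=1,i=6
  [26] ##.#. => #  t=1,i=9
  [25] ##..# => #  t=4,i=0
  [24] ##... => .  t=0,i=0
  [23] #.### => #  t=3,i=9
  [22] #.##. => .  t=0,i=9
  [21] #.#.# => #  t=2,i=0
  [20] #.#.. => .  t=1,i=10
  [19] #..## => .  t=3,i=5
  [18] #..#. => .  t=0,i=6
  [17] #...# => .  t=7,i=9
  [16] #.... => .  t=0,i=1
  [15] .#### => #  t=3,i=10
  [14] .###. => #  t=5,i=10
  [13] .##.# => .  t=1,i=5
  [12] .##.. => #  t=0,i=10
  [11] .#.## => #  t=0,i=8
  [10] .#.#. => #  t=2,i=10
  [9] .#..# => #  t=0,i=5
  [8] .#... => .  t=7,i=8
  [7] ..### => .  t=6,i=6
  [6] ..##. => #  t=3,i=6
  [5] ..#.# => #  t=0,i=7
  [4] ..#.. => #  t=0,i=4
  [3] ...## => #  t=8,i=10
  [2] ...#. => .  t=0,i=3
  [1] ....# => #  t=0,i=2
  [0] ..... => #  t=2,i=6
  bits 00000110101000001101111001111011 = 111206011

111206011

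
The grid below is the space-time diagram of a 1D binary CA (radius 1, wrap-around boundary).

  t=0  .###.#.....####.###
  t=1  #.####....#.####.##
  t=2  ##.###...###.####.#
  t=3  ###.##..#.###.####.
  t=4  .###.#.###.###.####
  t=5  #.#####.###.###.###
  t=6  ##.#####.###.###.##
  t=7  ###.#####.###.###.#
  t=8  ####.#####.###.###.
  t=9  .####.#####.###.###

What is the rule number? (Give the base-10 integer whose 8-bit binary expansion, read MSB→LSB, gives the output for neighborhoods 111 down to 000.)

230

  nb ###: next=#  (t=0,i=2, bit7=1)
  nb ##.: next=#  (t=0,i=3, bit6=1)
  nb #.#: next=#  (t=0,i=0, bit5=1)
  nb #..: next=.  (t=0,i=6, bit4=0)
  nb .##: next=.  (t=0,i=1, bit3=0)
  nb .#.: next=#  (t=0,i=5, bit2=1)
  nb ..#: next=#  (t=0,i=10, bit1=1)
  nb ...: next=.  (t=0,i=7, bit0=0)
  bits 11100110 = 230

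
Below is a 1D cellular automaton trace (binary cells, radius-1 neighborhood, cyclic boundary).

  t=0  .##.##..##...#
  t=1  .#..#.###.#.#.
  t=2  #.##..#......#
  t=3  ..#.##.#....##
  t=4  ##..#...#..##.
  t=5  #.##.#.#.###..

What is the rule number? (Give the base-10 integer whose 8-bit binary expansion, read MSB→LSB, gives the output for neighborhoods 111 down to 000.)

  ###|.  b7=0 t=1,i=7
  ##.|.  b6=0 t=0,i=2
  #.#|.  b5=0 t=0,i=0
  #..|#  b4=1 t=0,i=6
  .##|#  b3=1 t=0,i=1
  .#.|.  b2=0 t=0,i=13
  ..#|#  b1=1 t=0,i=7
  ...|.  b0=0 t=0,i=11
  bits 00011010 = 26

26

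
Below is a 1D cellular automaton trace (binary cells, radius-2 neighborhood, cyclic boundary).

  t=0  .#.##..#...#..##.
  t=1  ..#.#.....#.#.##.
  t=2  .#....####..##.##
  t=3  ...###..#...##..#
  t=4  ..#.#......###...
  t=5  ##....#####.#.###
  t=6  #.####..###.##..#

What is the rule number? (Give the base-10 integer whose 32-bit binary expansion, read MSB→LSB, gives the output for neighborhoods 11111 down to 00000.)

3777067599

  nb #####: next=#  (t=5,i=8, bit31=1)
  nb ####.: next=#  (t=2,i=8, bit30=1)
  nb ###.#: next=#  (t=5,i=10, bit29=1)
  nb ###..: next=.  (t=2,i=9, bit28=0)
  nb ##.##: next=.  (t=2,i=14, bit27=0)
  nb ##.#.: next=.  (t=2,i=0, bit26=0)
  nb ##..#: next=.  (t=0,i=5, bit25=0)
  nb ##...: next=#  (t=1,i=16, bit24=1)
  nb #.###: next=.  (t=5,i=14, bit23=0)
  nb #.##.: next=.  (t=0,i=3, bit22=0)
  nb #.#.#: next=#  (t=1,i=12, bit21=1)
  nb #.#..: next=.  (t=1,i=4, bit20=0)
  nb #..##: next=.  (t=0,i=13, bit19=0)
  nb #..#.: next=.  (t=0,i=0, bit18=0)
  nb #...#: next=.  (t=0,i=9, bit17=0)
  nb #....: next=#  (t=1,i=6, bit16=1)
  nb .####: next=.  (t=2,i=7, bit15=0)
  nb .###.: next=#  (t=3,i=4, bit14=1)
  nb .##.#: next=#  (t=2,i=13, bit13=1)
  nb .##..: next=#  (t=0,i=4, bit12=1)
  nb .#.##: next=#  (t=0,i=2, bit11=1)
  nb .#.#.: next=.  (t=1,i=3, bit10=0)
  nb .#..#: next=#  (t=0,i=12, bit9=1)
  nb .#...: next=.  (t=0,i=8, bit8=0)
  nb ..###: next=.  (t=2,i=6, bit7=0)
  nb ..##.: next=#  (t=0,i=14, bit6=1)
  nb ..#.#: next=.  (t=0,i=1, bit5=0)
  nb ..#..: next=.  (t=0,i=7, bit4=0)
  nb ...##: next=#  (t=2,i=5, bit3=1)
  nb ...#.: next=#  (t=0,i=10, bit2=1)
  nb ....#: next=#  (t=1,i=8, bit1=1)
  nb .....: next=#  (t=1,i=7, bit0=1)
  bits 11100001001000010111101001001111 = 3777067599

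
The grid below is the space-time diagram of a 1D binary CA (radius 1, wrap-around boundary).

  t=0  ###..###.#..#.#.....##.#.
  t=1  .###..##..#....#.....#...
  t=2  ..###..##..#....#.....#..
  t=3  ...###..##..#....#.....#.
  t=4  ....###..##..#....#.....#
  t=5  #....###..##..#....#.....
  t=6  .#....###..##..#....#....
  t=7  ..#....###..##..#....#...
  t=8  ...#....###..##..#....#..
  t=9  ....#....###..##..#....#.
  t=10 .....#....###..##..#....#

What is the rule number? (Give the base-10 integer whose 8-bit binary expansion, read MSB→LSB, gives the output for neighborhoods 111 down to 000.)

  [7] ### => #  t=0,i=1
  [6] ##. => #  t=0,i=2
  [5] #.# => .  t=0,i=8
  [4] #.. => #  t=0,i=3
  [3] .## => .  t=0,i=0
  [2] .#. => .  t=0,i=9
  [1] ..# => .  t=0,i=4
  [0] ... => .  t=0,i=16
  bits 11010000 = 208

208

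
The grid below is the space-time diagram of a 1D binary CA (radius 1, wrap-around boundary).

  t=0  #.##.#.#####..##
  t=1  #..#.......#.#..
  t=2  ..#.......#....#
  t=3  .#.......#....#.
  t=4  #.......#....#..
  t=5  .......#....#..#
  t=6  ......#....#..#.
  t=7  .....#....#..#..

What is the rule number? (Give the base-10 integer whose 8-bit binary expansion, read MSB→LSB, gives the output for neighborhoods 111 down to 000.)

66

  ###|.  b7=0 t=0,i=8
  ##.|#  b6=1 t=0,i=0
  #.#|.  b5=0 t=0,i=1
  #..|.  b4=0 t=0,i=12
  .##|.  b3=0 t=0,i=2
  .#.|.  b2=0 t=0,i=5
  ..#|#  b1=1 t=0,i=13
  ...|.  b0=0 t=1,i=5
  bits 01000010 = 66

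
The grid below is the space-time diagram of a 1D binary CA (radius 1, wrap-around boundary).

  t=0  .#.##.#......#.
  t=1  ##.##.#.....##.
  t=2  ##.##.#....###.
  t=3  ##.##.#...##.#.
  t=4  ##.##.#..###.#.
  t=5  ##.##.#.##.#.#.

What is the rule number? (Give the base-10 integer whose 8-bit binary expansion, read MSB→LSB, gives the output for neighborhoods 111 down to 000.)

78

  [7] ### => .  t=2,i=12
  [6] ##. => #  t=0,i=4
  [5] #.# => .  t=0,i=2
  [4] #.. => .  t=0,i=7
  [3] .## => #  t=0,i=3
  [2] .#. => #  t=0,i=1
  [1] ..# => #  t=0,i=0
  [0] ... => .  t=0,i=8
  bits 01001110 = 78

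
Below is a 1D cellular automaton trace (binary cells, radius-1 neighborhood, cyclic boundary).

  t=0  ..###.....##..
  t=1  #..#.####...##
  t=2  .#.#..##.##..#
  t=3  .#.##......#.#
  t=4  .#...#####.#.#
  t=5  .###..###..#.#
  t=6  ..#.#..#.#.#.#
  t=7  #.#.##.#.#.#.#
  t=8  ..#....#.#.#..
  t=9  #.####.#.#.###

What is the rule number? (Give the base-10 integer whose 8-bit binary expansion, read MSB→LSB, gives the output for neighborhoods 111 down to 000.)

149

  [7] ### => #  t=0,i=3
  [6] ##. => .  t=0,i=4
  [5] #.# => .  t=1,i=4
  [4] #.. => #  t=0,i=5
  [3] .## => .  t=0,i=2
  [2] .#. => #  t=1,i=3
  [1] ..# => .  t=0,i=1
  [0] ... => #  t=0,i=0
  bits 10010101 = 149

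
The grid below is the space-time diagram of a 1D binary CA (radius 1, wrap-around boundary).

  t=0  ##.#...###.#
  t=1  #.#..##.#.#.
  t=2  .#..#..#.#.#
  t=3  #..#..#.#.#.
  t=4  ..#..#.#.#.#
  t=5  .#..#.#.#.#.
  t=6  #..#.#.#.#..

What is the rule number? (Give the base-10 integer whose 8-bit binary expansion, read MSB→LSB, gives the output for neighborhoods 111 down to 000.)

163

  ### -> #   bit 7 = 1  t=0,i=0
  ##. -> .   bit 6 = 0  t=0,i=1
  #.# -> #   bit 5 = 1  t=0,i=2
  #.. -> .   bit 4 = 0  t=0,i=4
  .## -> .   bit 3 = 0  t=0,i=7
  .#. -> .   bit 2 = 0  t=0,i=3
  ..# -> #   bit 1 = 1  t=0,i=6
  ... -> #   bit 0 = 1  t=0,i=5
  bits 10100011 = 163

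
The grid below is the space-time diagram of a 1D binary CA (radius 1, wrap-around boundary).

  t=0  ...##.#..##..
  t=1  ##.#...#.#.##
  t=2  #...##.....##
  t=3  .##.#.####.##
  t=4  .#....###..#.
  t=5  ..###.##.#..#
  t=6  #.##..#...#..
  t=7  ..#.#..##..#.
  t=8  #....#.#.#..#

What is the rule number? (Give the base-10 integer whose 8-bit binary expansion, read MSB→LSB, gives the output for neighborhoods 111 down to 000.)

153

  nb ###: next=#  (t=1,i=0, bit7=1)
  nb ##.: next=.  (t=0,i=4, bit6=0)
  nb #.#: next=.  (t=0,i=5, bit5=0)
  nb #..: next=#  (t=0,i=7, bit4=1)
  nb .##: next=#  (t=0,i=3, bit3=1)
  nb .#.: next=.  (t=0,i=6, bit2=0)
  nb ..#: next=.  (t=0,i=2, bit1=0)
  nb ...: next=#  (t=0,i=0, bit0=1)
  bits 10011001 = 153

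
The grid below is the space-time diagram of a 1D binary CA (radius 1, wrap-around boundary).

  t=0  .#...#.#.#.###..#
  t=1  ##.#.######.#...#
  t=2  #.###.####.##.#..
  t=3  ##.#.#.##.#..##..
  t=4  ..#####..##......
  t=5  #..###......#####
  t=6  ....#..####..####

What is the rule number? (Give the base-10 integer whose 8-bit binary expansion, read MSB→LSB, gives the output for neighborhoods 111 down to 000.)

165

  ###|#  b7=1 t=0,i=12
  ##.|.  b6=0 t=0,i=13
  #.#|#  b5=1 t=0,i=0
  #..|.  b4=0 t=0,i=2
  .##|.  b3=0 t=0,i=11
  .#.|#  b2=1 t=0,i=1
  ..#|.  b1=0 t=0,i=4
  ...|#  b0=1 t=0,i=3
  bits 10100101 = 165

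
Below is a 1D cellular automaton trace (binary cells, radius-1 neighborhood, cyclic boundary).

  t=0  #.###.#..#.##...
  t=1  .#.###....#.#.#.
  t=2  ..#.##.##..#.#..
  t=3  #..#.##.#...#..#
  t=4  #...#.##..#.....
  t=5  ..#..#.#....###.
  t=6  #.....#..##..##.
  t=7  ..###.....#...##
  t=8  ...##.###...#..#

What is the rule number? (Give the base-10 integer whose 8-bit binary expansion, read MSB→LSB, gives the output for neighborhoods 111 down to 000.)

225

  ###|#  b7=1 t=0,i=3
  ##.|#  b6=1 t=0,i=4
  #.#|#  b5=1 t=0,i=1
  #..|.  b4=0 t=0,i=7
  .##|.  b3=0 t=0,i=2
  .#.|.  b2=0 t=0,i=0
  ..#|.  b1=0 t=0,i=8
  ...|#  b0=1 t=0,i=14
  bits 11100001 = 225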